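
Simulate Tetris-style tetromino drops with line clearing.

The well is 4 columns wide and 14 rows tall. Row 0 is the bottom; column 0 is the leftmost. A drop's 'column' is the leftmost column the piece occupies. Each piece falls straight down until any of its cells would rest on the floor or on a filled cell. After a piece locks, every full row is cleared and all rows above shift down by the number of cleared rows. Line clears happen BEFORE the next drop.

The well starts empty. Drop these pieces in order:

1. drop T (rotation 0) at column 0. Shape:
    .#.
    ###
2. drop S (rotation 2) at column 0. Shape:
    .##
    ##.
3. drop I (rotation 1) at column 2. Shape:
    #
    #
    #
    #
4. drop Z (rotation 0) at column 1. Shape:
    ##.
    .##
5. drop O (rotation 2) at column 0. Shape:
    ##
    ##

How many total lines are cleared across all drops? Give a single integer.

Drop 1: T rot0 at col 0 lands with bottom-row=0; cleared 0 line(s) (total 0); column heights now [1 2 1 0], max=2
Drop 2: S rot2 at col 0 lands with bottom-row=2; cleared 0 line(s) (total 0); column heights now [3 4 4 0], max=4
Drop 3: I rot1 at col 2 lands with bottom-row=4; cleared 0 line(s) (total 0); column heights now [3 4 8 0], max=8
Drop 4: Z rot0 at col 1 lands with bottom-row=8; cleared 0 line(s) (total 0); column heights now [3 10 10 9], max=10
Drop 5: O rot2 at col 0 lands with bottom-row=10; cleared 0 line(s) (total 0); column heights now [12 12 10 9], max=12

Answer: 0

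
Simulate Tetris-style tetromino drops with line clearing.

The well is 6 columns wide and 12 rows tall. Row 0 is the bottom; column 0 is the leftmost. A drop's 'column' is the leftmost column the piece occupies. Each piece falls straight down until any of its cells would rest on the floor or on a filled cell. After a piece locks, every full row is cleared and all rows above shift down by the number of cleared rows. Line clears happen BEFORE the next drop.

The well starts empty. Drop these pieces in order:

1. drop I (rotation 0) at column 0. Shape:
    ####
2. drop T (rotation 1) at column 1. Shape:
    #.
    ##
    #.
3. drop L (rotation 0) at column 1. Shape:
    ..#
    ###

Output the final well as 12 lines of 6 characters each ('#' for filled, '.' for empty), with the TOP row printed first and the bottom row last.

Answer: ......
......
......
......
......
......
...#..
.###..
.#....
.##...
.#....
####..

Derivation:
Drop 1: I rot0 at col 0 lands with bottom-row=0; cleared 0 line(s) (total 0); column heights now [1 1 1 1 0 0], max=1
Drop 2: T rot1 at col 1 lands with bottom-row=1; cleared 0 line(s) (total 0); column heights now [1 4 3 1 0 0], max=4
Drop 3: L rot0 at col 1 lands with bottom-row=4; cleared 0 line(s) (total 0); column heights now [1 5 5 6 0 0], max=6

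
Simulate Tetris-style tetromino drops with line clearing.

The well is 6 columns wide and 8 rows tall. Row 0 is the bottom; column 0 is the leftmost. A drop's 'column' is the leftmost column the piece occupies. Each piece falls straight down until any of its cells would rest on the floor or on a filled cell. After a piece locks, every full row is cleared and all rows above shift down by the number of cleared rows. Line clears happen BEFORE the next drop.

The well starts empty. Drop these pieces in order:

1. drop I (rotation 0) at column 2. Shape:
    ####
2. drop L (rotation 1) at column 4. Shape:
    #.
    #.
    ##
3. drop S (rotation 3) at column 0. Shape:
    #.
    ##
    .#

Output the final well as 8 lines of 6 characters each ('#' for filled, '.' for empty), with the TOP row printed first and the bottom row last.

Drop 1: I rot0 at col 2 lands with bottom-row=0; cleared 0 line(s) (total 0); column heights now [0 0 1 1 1 1], max=1
Drop 2: L rot1 at col 4 lands with bottom-row=1; cleared 0 line(s) (total 0); column heights now [0 0 1 1 4 2], max=4
Drop 3: S rot3 at col 0 lands with bottom-row=0; cleared 0 line(s) (total 0); column heights now [3 2 1 1 4 2], max=4

Answer: ......
......
......
......
....#.
#...#.
##..##
.#####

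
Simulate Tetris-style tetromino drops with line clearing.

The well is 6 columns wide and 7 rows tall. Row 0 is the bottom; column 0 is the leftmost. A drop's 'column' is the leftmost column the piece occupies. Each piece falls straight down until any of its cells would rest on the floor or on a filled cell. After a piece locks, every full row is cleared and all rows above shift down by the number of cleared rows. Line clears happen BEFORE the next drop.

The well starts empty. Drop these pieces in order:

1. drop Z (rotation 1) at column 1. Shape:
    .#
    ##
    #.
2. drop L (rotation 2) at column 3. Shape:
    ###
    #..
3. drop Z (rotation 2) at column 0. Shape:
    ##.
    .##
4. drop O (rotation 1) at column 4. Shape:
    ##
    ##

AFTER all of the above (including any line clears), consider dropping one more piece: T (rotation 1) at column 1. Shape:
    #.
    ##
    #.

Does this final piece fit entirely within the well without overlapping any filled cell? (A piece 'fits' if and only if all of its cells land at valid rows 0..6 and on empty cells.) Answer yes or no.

Drop 1: Z rot1 at col 1 lands with bottom-row=0; cleared 0 line(s) (total 0); column heights now [0 2 3 0 0 0], max=3
Drop 2: L rot2 at col 3 lands with bottom-row=0; cleared 0 line(s) (total 0); column heights now [0 2 3 2 2 2], max=3
Drop 3: Z rot2 at col 0 lands with bottom-row=3; cleared 0 line(s) (total 0); column heights now [5 5 4 2 2 2], max=5
Drop 4: O rot1 at col 4 lands with bottom-row=2; cleared 0 line(s) (total 0); column heights now [5 5 4 2 4 4], max=5
Test piece T rot1 at col 1 (width 2): heights before test = [5 5 4 2 4 4]; fits = False

Answer: no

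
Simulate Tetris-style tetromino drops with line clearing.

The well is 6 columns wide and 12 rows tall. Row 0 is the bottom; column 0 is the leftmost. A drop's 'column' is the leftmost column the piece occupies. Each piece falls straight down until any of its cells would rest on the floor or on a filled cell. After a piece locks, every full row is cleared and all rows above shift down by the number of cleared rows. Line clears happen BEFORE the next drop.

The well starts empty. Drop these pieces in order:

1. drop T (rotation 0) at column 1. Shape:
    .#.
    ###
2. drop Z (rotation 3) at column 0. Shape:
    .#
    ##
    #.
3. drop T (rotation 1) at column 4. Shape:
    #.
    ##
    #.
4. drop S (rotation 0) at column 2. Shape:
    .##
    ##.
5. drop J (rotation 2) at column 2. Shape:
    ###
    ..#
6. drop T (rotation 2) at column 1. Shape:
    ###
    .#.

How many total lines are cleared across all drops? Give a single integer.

Answer: 0

Derivation:
Drop 1: T rot0 at col 1 lands with bottom-row=0; cleared 0 line(s) (total 0); column heights now [0 1 2 1 0 0], max=2
Drop 2: Z rot3 at col 0 lands with bottom-row=0; cleared 0 line(s) (total 0); column heights now [2 3 2 1 0 0], max=3
Drop 3: T rot1 at col 4 lands with bottom-row=0; cleared 0 line(s) (total 0); column heights now [2 3 2 1 3 2], max=3
Drop 4: S rot0 at col 2 lands with bottom-row=2; cleared 0 line(s) (total 0); column heights now [2 3 3 4 4 2], max=4
Drop 5: J rot2 at col 2 lands with bottom-row=4; cleared 0 line(s) (total 0); column heights now [2 3 6 6 6 2], max=6
Drop 6: T rot2 at col 1 lands with bottom-row=6; cleared 0 line(s) (total 0); column heights now [2 8 8 8 6 2], max=8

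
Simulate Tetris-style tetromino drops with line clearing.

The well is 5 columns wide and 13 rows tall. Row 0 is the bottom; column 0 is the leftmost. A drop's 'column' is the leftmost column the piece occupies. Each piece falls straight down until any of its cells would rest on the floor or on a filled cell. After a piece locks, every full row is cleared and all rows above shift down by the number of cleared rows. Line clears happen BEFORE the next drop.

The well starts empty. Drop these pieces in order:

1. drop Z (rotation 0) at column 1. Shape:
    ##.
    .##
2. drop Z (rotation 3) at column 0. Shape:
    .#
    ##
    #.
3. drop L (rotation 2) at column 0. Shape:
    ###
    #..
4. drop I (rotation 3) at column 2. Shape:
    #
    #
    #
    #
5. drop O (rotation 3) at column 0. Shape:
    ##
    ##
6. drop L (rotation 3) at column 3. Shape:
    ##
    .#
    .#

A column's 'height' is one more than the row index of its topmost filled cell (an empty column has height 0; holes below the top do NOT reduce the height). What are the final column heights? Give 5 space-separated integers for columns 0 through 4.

Answer: 7 7 9 3 3

Derivation:
Drop 1: Z rot0 at col 1 lands with bottom-row=0; cleared 0 line(s) (total 0); column heights now [0 2 2 1 0], max=2
Drop 2: Z rot3 at col 0 lands with bottom-row=1; cleared 0 line(s) (total 0); column heights now [3 4 2 1 0], max=4
Drop 3: L rot2 at col 0 lands with bottom-row=3; cleared 0 line(s) (total 0); column heights now [5 5 5 1 0], max=5
Drop 4: I rot3 at col 2 lands with bottom-row=5; cleared 0 line(s) (total 0); column heights now [5 5 9 1 0], max=9
Drop 5: O rot3 at col 0 lands with bottom-row=5; cleared 0 line(s) (total 0); column heights now [7 7 9 1 0], max=9
Drop 6: L rot3 at col 3 lands with bottom-row=0; cleared 0 line(s) (total 0); column heights now [7 7 9 3 3], max=9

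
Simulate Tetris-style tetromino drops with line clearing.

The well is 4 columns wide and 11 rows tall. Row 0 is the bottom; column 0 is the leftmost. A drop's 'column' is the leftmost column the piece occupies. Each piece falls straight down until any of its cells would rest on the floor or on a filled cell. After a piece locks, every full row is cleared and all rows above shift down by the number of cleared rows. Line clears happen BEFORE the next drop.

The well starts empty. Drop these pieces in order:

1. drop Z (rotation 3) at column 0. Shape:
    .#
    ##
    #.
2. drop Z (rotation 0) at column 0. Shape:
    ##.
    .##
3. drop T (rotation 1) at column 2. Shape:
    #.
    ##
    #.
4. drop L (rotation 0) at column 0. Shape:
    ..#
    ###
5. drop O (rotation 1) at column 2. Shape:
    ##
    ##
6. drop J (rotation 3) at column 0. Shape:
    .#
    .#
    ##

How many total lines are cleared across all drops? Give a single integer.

Drop 1: Z rot3 at col 0 lands with bottom-row=0; cleared 0 line(s) (total 0); column heights now [2 3 0 0], max=3
Drop 2: Z rot0 at col 0 lands with bottom-row=3; cleared 0 line(s) (total 0); column heights now [5 5 4 0], max=5
Drop 3: T rot1 at col 2 lands with bottom-row=4; cleared 0 line(s) (total 0); column heights now [5 5 7 6], max=7
Drop 4: L rot0 at col 0 lands with bottom-row=7; cleared 0 line(s) (total 0); column heights now [8 8 9 6], max=9
Drop 5: O rot1 at col 2 lands with bottom-row=9; cleared 0 line(s) (total 0); column heights now [8 8 11 11], max=11
Drop 6: J rot3 at col 0 lands with bottom-row=8; cleared 0 line(s) (total 0); column heights now [9 11 11 11], max=11

Answer: 0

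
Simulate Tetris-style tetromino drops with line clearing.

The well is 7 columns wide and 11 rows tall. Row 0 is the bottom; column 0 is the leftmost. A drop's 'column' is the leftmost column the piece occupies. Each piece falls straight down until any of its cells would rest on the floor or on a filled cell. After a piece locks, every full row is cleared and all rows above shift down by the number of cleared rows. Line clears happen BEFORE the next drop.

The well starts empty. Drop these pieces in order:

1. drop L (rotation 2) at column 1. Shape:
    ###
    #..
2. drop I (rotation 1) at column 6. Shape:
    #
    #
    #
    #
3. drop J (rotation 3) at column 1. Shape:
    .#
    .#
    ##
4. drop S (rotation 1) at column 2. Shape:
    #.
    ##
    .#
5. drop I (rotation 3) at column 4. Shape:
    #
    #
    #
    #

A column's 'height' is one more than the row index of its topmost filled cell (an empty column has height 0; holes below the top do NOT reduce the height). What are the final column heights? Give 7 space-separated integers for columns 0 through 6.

Answer: 0 3 7 6 4 0 4

Derivation:
Drop 1: L rot2 at col 1 lands with bottom-row=0; cleared 0 line(s) (total 0); column heights now [0 2 2 2 0 0 0], max=2
Drop 2: I rot1 at col 6 lands with bottom-row=0; cleared 0 line(s) (total 0); column heights now [0 2 2 2 0 0 4], max=4
Drop 3: J rot3 at col 1 lands with bottom-row=2; cleared 0 line(s) (total 0); column heights now [0 3 5 2 0 0 4], max=5
Drop 4: S rot1 at col 2 lands with bottom-row=4; cleared 0 line(s) (total 0); column heights now [0 3 7 6 0 0 4], max=7
Drop 5: I rot3 at col 4 lands with bottom-row=0; cleared 0 line(s) (total 0); column heights now [0 3 7 6 4 0 4], max=7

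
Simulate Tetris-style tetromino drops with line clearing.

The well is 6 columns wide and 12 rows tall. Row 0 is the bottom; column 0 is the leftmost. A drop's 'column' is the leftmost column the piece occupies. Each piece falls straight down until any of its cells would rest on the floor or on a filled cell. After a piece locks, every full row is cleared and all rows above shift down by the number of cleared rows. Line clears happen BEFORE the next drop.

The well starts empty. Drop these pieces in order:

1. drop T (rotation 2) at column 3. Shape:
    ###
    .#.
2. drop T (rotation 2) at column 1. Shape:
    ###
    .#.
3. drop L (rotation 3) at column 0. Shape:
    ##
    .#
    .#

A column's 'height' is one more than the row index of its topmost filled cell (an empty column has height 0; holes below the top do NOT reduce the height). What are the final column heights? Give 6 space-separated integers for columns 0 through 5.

Drop 1: T rot2 at col 3 lands with bottom-row=0; cleared 0 line(s) (total 0); column heights now [0 0 0 2 2 2], max=2
Drop 2: T rot2 at col 1 lands with bottom-row=1; cleared 0 line(s) (total 0); column heights now [0 3 3 3 2 2], max=3
Drop 3: L rot3 at col 0 lands with bottom-row=3; cleared 0 line(s) (total 0); column heights now [6 6 3 3 2 2], max=6

Answer: 6 6 3 3 2 2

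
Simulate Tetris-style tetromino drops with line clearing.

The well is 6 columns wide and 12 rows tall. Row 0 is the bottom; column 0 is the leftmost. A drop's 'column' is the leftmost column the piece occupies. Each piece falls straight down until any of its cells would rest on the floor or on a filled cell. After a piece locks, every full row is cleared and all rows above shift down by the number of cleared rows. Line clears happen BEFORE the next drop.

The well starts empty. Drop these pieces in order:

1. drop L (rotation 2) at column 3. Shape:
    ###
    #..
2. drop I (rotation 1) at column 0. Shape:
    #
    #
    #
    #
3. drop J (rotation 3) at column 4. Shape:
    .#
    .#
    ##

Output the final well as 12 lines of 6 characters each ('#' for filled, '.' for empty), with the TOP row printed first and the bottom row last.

Answer: ......
......
......
......
......
......
......
.....#
#....#
#...##
#..###
#..#..

Derivation:
Drop 1: L rot2 at col 3 lands with bottom-row=0; cleared 0 line(s) (total 0); column heights now [0 0 0 2 2 2], max=2
Drop 2: I rot1 at col 0 lands with bottom-row=0; cleared 0 line(s) (total 0); column heights now [4 0 0 2 2 2], max=4
Drop 3: J rot3 at col 4 lands with bottom-row=2; cleared 0 line(s) (total 0); column heights now [4 0 0 2 3 5], max=5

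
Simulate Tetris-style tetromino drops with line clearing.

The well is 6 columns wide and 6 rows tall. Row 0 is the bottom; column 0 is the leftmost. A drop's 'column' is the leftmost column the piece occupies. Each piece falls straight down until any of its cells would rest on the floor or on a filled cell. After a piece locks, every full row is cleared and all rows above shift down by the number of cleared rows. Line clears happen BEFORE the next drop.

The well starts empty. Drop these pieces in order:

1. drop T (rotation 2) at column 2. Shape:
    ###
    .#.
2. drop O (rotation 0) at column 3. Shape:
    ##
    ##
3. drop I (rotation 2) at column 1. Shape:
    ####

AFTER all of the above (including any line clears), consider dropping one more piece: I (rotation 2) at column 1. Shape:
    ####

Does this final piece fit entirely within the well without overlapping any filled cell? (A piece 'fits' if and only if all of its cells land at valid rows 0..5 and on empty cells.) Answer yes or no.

Drop 1: T rot2 at col 2 lands with bottom-row=0; cleared 0 line(s) (total 0); column heights now [0 0 2 2 2 0], max=2
Drop 2: O rot0 at col 3 lands with bottom-row=2; cleared 0 line(s) (total 0); column heights now [0 0 2 4 4 0], max=4
Drop 3: I rot2 at col 1 lands with bottom-row=4; cleared 0 line(s) (total 0); column heights now [0 5 5 5 5 0], max=5
Test piece I rot2 at col 1 (width 4): heights before test = [0 5 5 5 5 0]; fits = True

Answer: yes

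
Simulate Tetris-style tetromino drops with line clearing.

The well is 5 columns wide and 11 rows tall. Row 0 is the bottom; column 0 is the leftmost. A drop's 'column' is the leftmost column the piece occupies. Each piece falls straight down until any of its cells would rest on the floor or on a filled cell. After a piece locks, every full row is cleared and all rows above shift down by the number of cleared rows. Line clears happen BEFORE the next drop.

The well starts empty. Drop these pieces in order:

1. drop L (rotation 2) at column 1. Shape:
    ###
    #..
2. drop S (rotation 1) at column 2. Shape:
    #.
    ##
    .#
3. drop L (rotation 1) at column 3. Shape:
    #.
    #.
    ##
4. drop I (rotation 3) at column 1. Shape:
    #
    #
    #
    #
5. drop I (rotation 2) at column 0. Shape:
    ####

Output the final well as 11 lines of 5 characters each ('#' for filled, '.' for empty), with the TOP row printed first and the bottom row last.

Answer: .....
.....
.....
####.
...#.
.#.#.
.####
.###.
.#.#.
.###.
.#...

Derivation:
Drop 1: L rot2 at col 1 lands with bottom-row=0; cleared 0 line(s) (total 0); column heights now [0 2 2 2 0], max=2
Drop 2: S rot1 at col 2 lands with bottom-row=2; cleared 0 line(s) (total 0); column heights now [0 2 5 4 0], max=5
Drop 3: L rot1 at col 3 lands with bottom-row=4; cleared 0 line(s) (total 0); column heights now [0 2 5 7 5], max=7
Drop 4: I rot3 at col 1 lands with bottom-row=2; cleared 0 line(s) (total 0); column heights now [0 6 5 7 5], max=7
Drop 5: I rot2 at col 0 lands with bottom-row=7; cleared 0 line(s) (total 0); column heights now [8 8 8 8 5], max=8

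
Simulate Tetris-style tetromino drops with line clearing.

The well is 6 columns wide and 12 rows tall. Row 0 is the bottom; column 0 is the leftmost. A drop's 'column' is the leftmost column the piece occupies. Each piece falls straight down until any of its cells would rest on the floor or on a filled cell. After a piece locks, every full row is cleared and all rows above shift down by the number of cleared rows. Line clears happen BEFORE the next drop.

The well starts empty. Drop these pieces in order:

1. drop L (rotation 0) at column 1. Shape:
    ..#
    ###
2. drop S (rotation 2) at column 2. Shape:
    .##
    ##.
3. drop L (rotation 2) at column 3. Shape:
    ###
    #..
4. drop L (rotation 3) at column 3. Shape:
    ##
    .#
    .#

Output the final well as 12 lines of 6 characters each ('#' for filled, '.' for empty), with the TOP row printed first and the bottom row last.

Drop 1: L rot0 at col 1 lands with bottom-row=0; cleared 0 line(s) (total 0); column heights now [0 1 1 2 0 0], max=2
Drop 2: S rot2 at col 2 lands with bottom-row=2; cleared 0 line(s) (total 0); column heights now [0 1 3 4 4 0], max=4
Drop 3: L rot2 at col 3 lands with bottom-row=4; cleared 0 line(s) (total 0); column heights now [0 1 3 6 6 6], max=6
Drop 4: L rot3 at col 3 lands with bottom-row=6; cleared 0 line(s) (total 0); column heights now [0 1 3 9 9 6], max=9

Answer: ......
......
......
...##.
....#.
....#.
...###
...#..
...##.
..##..
...#..
.###..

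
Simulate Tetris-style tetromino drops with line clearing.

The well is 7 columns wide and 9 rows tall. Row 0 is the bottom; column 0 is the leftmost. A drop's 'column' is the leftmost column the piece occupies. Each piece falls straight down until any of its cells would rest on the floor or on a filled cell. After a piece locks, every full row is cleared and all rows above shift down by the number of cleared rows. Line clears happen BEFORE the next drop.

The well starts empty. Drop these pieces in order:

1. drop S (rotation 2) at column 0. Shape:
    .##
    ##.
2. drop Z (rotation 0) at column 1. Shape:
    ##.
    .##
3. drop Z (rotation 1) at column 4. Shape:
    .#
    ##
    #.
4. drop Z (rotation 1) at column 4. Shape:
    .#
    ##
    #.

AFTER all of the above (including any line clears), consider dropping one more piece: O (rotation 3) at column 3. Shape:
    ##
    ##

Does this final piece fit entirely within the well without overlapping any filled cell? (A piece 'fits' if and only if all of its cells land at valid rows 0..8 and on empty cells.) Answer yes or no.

Drop 1: S rot2 at col 0 lands with bottom-row=0; cleared 0 line(s) (total 0); column heights now [1 2 2 0 0 0 0], max=2
Drop 2: Z rot0 at col 1 lands with bottom-row=2; cleared 0 line(s) (total 0); column heights now [1 4 4 3 0 0 0], max=4
Drop 3: Z rot1 at col 4 lands with bottom-row=0; cleared 0 line(s) (total 0); column heights now [1 4 4 3 2 3 0], max=4
Drop 4: Z rot1 at col 4 lands with bottom-row=2; cleared 0 line(s) (total 0); column heights now [1 4 4 3 4 5 0], max=5
Test piece O rot3 at col 3 (width 2): heights before test = [1 4 4 3 4 5 0]; fits = True

Answer: yes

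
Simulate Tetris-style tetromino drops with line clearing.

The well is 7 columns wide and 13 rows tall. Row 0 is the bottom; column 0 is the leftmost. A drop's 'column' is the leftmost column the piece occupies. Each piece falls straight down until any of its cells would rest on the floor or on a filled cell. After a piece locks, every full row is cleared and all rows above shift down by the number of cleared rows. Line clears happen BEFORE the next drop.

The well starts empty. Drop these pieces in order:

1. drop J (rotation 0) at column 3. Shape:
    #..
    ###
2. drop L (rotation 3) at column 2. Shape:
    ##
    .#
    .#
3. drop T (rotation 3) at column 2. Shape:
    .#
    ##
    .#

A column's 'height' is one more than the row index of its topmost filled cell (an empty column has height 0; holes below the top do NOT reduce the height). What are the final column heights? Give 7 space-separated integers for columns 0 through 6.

Drop 1: J rot0 at col 3 lands with bottom-row=0; cleared 0 line(s) (total 0); column heights now [0 0 0 2 1 1 0], max=2
Drop 2: L rot3 at col 2 lands with bottom-row=2; cleared 0 line(s) (total 0); column heights now [0 0 5 5 1 1 0], max=5
Drop 3: T rot3 at col 2 lands with bottom-row=5; cleared 0 line(s) (total 0); column heights now [0 0 7 8 1 1 0], max=8

Answer: 0 0 7 8 1 1 0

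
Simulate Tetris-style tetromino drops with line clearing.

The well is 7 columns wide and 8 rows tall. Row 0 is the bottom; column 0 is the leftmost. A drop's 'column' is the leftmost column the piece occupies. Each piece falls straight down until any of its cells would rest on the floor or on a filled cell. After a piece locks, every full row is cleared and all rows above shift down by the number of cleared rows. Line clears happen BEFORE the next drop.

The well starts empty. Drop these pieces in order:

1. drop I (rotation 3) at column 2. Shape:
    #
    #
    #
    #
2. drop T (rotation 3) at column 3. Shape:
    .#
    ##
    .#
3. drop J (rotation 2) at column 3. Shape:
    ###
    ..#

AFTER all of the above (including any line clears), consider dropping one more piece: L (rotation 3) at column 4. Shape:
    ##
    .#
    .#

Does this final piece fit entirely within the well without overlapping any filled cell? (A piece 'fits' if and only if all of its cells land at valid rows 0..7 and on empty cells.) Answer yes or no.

Answer: yes

Derivation:
Drop 1: I rot3 at col 2 lands with bottom-row=0; cleared 0 line(s) (total 0); column heights now [0 0 4 0 0 0 0], max=4
Drop 2: T rot3 at col 3 lands with bottom-row=0; cleared 0 line(s) (total 0); column heights now [0 0 4 2 3 0 0], max=4
Drop 3: J rot2 at col 3 lands with bottom-row=2; cleared 0 line(s) (total 0); column heights now [0 0 4 4 4 4 0], max=4
Test piece L rot3 at col 4 (width 2): heights before test = [0 0 4 4 4 4 0]; fits = True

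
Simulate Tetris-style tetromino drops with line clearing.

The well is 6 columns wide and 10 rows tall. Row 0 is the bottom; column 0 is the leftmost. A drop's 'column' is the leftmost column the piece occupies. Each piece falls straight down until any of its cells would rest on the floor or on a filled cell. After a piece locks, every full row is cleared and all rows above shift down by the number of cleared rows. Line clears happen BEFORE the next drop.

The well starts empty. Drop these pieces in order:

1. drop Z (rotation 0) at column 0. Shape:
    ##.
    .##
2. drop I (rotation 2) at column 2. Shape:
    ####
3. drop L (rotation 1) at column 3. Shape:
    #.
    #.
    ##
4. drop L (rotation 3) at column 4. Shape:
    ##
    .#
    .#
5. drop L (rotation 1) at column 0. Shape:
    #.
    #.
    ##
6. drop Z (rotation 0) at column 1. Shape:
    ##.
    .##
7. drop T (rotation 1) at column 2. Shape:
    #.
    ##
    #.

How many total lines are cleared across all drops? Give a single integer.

Drop 1: Z rot0 at col 0 lands with bottom-row=0; cleared 0 line(s) (total 0); column heights now [2 2 1 0 0 0], max=2
Drop 2: I rot2 at col 2 lands with bottom-row=1; cleared 1 line(s) (total 1); column heights now [0 1 1 0 0 0], max=1
Drop 3: L rot1 at col 3 lands with bottom-row=0; cleared 0 line(s) (total 1); column heights now [0 1 1 3 1 0], max=3
Drop 4: L rot3 at col 4 lands with bottom-row=0; cleared 0 line(s) (total 1); column heights now [0 1 1 3 3 3], max=3
Drop 5: L rot1 at col 0 lands with bottom-row=1; cleared 0 line(s) (total 1); column heights now [4 2 1 3 3 3], max=4
Drop 6: Z rot0 at col 1 lands with bottom-row=3; cleared 0 line(s) (total 1); column heights now [4 5 5 4 3 3], max=5
Drop 7: T rot1 at col 2 lands with bottom-row=5; cleared 0 line(s) (total 1); column heights now [4 5 8 7 3 3], max=8

Answer: 1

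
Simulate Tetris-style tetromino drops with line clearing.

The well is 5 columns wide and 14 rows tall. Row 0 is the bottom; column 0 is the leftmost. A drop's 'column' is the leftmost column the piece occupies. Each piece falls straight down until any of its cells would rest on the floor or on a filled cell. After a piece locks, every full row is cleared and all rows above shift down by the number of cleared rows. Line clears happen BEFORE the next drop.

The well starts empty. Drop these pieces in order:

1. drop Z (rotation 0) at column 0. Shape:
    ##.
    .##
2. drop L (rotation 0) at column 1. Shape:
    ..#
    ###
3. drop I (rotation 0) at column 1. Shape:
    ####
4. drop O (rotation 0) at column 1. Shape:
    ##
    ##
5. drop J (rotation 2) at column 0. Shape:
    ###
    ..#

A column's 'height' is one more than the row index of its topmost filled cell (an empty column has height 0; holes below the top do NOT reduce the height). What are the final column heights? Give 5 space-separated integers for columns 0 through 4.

Drop 1: Z rot0 at col 0 lands with bottom-row=0; cleared 0 line(s) (total 0); column heights now [2 2 1 0 0], max=2
Drop 2: L rot0 at col 1 lands with bottom-row=2; cleared 0 line(s) (total 0); column heights now [2 3 3 4 0], max=4
Drop 3: I rot0 at col 1 lands with bottom-row=4; cleared 0 line(s) (total 0); column heights now [2 5 5 5 5], max=5
Drop 4: O rot0 at col 1 lands with bottom-row=5; cleared 0 line(s) (total 0); column heights now [2 7 7 5 5], max=7
Drop 5: J rot2 at col 0 lands with bottom-row=7; cleared 0 line(s) (total 0); column heights now [9 9 9 5 5], max=9

Answer: 9 9 9 5 5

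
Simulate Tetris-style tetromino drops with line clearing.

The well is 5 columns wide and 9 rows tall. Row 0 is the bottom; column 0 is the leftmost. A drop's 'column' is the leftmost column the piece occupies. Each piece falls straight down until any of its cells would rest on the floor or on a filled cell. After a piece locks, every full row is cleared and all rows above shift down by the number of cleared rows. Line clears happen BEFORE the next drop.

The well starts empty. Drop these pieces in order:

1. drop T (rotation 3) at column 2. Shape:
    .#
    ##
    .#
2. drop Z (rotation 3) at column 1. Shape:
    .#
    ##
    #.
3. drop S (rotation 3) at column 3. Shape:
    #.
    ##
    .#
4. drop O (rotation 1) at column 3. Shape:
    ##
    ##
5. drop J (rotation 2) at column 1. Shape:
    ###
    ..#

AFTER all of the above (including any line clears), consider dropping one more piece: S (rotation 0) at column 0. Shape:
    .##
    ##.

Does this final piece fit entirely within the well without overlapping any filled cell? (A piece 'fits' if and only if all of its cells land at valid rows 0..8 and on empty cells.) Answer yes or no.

Answer: no

Derivation:
Drop 1: T rot3 at col 2 lands with bottom-row=0; cleared 0 line(s) (total 0); column heights now [0 0 2 3 0], max=3
Drop 2: Z rot3 at col 1 lands with bottom-row=1; cleared 0 line(s) (total 0); column heights now [0 3 4 3 0], max=4
Drop 3: S rot3 at col 3 lands with bottom-row=2; cleared 0 line(s) (total 0); column heights now [0 3 4 5 4], max=5
Drop 4: O rot1 at col 3 lands with bottom-row=5; cleared 0 line(s) (total 0); column heights now [0 3 4 7 7], max=7
Drop 5: J rot2 at col 1 lands with bottom-row=7; cleared 0 line(s) (total 0); column heights now [0 9 9 9 7], max=9
Test piece S rot0 at col 0 (width 3): heights before test = [0 9 9 9 7]; fits = False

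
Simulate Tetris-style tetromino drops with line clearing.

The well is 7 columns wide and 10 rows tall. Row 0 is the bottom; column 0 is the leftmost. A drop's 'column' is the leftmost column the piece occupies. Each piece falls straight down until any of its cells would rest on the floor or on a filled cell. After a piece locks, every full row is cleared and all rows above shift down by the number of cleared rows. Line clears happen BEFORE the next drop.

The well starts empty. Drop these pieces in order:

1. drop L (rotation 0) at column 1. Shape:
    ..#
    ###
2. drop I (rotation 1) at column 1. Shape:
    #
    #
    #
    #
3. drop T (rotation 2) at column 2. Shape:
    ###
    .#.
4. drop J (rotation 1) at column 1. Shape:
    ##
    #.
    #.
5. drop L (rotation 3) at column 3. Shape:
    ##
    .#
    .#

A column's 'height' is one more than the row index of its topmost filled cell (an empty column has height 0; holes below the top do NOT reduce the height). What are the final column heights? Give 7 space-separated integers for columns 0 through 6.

Drop 1: L rot0 at col 1 lands with bottom-row=0; cleared 0 line(s) (total 0); column heights now [0 1 1 2 0 0 0], max=2
Drop 2: I rot1 at col 1 lands with bottom-row=1; cleared 0 line(s) (total 0); column heights now [0 5 1 2 0 0 0], max=5
Drop 3: T rot2 at col 2 lands with bottom-row=2; cleared 0 line(s) (total 0); column heights now [0 5 4 4 4 0 0], max=5
Drop 4: J rot1 at col 1 lands with bottom-row=5; cleared 0 line(s) (total 0); column heights now [0 8 8 4 4 0 0], max=8
Drop 5: L rot3 at col 3 lands with bottom-row=4; cleared 0 line(s) (total 0); column heights now [0 8 8 7 7 0 0], max=8

Answer: 0 8 8 7 7 0 0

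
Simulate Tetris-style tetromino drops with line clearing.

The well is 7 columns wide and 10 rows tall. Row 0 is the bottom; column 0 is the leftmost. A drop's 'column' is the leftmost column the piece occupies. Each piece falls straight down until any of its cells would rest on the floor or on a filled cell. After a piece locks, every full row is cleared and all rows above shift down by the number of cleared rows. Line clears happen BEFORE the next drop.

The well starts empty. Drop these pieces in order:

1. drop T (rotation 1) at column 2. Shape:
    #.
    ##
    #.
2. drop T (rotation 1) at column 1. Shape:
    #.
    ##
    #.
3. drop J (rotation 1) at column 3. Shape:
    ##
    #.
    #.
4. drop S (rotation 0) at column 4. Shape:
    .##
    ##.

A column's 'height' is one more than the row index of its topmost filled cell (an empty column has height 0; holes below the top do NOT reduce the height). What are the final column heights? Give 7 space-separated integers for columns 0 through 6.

Drop 1: T rot1 at col 2 lands with bottom-row=0; cleared 0 line(s) (total 0); column heights now [0 0 3 2 0 0 0], max=3
Drop 2: T rot1 at col 1 lands with bottom-row=2; cleared 0 line(s) (total 0); column heights now [0 5 4 2 0 0 0], max=5
Drop 3: J rot1 at col 3 lands with bottom-row=2; cleared 0 line(s) (total 0); column heights now [0 5 4 5 5 0 0], max=5
Drop 4: S rot0 at col 4 lands with bottom-row=5; cleared 0 line(s) (total 0); column heights now [0 5 4 5 6 7 7], max=7

Answer: 0 5 4 5 6 7 7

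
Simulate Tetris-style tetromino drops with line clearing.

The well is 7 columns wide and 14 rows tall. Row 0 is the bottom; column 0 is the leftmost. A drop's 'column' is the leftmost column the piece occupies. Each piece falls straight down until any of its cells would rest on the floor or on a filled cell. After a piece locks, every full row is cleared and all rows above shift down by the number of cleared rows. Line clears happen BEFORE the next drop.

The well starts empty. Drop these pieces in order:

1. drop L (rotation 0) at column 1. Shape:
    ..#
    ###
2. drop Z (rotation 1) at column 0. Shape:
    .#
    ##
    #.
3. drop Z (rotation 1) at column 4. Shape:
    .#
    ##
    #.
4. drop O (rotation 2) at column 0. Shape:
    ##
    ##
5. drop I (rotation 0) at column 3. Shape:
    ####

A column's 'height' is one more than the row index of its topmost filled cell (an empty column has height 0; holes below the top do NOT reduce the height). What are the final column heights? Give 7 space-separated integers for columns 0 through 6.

Answer: 5 5 1 4 4 4 4

Derivation:
Drop 1: L rot0 at col 1 lands with bottom-row=0; cleared 0 line(s) (total 0); column heights now [0 1 1 2 0 0 0], max=2
Drop 2: Z rot1 at col 0 lands with bottom-row=0; cleared 0 line(s) (total 0); column heights now [2 3 1 2 0 0 0], max=3
Drop 3: Z rot1 at col 4 lands with bottom-row=0; cleared 0 line(s) (total 0); column heights now [2 3 1 2 2 3 0], max=3
Drop 4: O rot2 at col 0 lands with bottom-row=3; cleared 0 line(s) (total 0); column heights now [5 5 1 2 2 3 0], max=5
Drop 5: I rot0 at col 3 lands with bottom-row=3; cleared 0 line(s) (total 0); column heights now [5 5 1 4 4 4 4], max=5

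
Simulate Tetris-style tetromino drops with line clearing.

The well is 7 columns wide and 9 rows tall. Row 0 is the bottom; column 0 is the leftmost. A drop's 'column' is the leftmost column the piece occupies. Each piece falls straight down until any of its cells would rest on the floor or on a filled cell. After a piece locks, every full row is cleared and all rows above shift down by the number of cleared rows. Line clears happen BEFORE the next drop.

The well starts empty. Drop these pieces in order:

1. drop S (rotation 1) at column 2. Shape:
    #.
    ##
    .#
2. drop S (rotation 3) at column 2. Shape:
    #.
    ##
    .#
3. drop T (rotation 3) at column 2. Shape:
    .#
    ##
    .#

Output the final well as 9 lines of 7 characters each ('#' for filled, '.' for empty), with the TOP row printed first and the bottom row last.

Drop 1: S rot1 at col 2 lands with bottom-row=0; cleared 0 line(s) (total 0); column heights now [0 0 3 2 0 0 0], max=3
Drop 2: S rot3 at col 2 lands with bottom-row=2; cleared 0 line(s) (total 0); column heights now [0 0 5 4 0 0 0], max=5
Drop 3: T rot3 at col 2 lands with bottom-row=4; cleared 0 line(s) (total 0); column heights now [0 0 6 7 0 0 0], max=7

Answer: .......
.......
...#...
..##...
..##...
..##...
..##...
..##...
...#...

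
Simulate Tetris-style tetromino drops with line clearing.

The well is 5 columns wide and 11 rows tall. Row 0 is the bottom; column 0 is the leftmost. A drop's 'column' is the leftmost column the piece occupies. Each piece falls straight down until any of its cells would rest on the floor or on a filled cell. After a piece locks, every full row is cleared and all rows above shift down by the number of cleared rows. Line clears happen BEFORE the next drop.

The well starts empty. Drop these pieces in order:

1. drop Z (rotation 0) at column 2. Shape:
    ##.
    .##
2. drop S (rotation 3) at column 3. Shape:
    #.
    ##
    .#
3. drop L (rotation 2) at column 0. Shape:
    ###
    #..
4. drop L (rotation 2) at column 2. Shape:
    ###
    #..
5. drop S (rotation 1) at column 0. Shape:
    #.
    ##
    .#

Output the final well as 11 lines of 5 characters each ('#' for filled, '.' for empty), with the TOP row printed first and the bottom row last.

Answer: .....
.....
.....
.....
.....
.....
.....
.....
#.###
####.
...##

Derivation:
Drop 1: Z rot0 at col 2 lands with bottom-row=0; cleared 0 line(s) (total 0); column heights now [0 0 2 2 1], max=2
Drop 2: S rot3 at col 3 lands with bottom-row=1; cleared 0 line(s) (total 0); column heights now [0 0 2 4 3], max=4
Drop 3: L rot2 at col 0 lands with bottom-row=1; cleared 1 line(s) (total 1); column heights now [2 0 2 3 2], max=3
Drop 4: L rot2 at col 2 lands with bottom-row=2; cleared 0 line(s) (total 1); column heights now [2 0 4 4 4], max=4
Drop 5: S rot1 at col 0 lands with bottom-row=1; cleared 1 line(s) (total 2); column heights now [3 2 3 3 3], max=3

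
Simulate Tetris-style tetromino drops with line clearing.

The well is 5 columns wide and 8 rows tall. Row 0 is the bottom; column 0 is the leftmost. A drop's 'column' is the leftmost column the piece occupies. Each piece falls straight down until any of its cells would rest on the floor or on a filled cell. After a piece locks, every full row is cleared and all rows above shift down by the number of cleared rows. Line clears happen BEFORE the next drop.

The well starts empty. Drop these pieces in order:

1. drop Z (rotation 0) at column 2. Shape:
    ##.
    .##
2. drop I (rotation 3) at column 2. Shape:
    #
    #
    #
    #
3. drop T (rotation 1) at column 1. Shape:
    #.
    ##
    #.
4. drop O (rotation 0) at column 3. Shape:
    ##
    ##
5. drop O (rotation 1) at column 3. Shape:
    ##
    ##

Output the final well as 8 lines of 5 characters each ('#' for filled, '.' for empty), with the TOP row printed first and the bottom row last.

Drop 1: Z rot0 at col 2 lands with bottom-row=0; cleared 0 line(s) (total 0); column heights now [0 0 2 2 1], max=2
Drop 2: I rot3 at col 2 lands with bottom-row=2; cleared 0 line(s) (total 0); column heights now [0 0 6 2 1], max=6
Drop 3: T rot1 at col 1 lands with bottom-row=5; cleared 0 line(s) (total 0); column heights now [0 8 7 2 1], max=8
Drop 4: O rot0 at col 3 lands with bottom-row=2; cleared 0 line(s) (total 0); column heights now [0 8 7 4 4], max=8
Drop 5: O rot1 at col 3 lands with bottom-row=4; cleared 0 line(s) (total 0); column heights now [0 8 7 6 6], max=8

Answer: .#...
.##..
.####
..###
..###
..###
..##.
...##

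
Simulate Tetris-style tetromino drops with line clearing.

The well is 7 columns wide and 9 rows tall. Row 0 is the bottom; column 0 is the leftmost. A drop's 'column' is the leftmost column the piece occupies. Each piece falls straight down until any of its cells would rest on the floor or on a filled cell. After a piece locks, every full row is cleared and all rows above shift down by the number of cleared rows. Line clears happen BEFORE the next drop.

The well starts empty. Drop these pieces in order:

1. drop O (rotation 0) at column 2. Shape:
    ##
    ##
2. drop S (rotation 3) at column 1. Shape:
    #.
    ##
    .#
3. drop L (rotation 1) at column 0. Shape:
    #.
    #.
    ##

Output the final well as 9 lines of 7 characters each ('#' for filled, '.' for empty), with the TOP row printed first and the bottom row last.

Answer: .......
#......
#......
##.....
.#.....
.##....
..#....
..##...
..##...

Derivation:
Drop 1: O rot0 at col 2 lands with bottom-row=0; cleared 0 line(s) (total 0); column heights now [0 0 2 2 0 0 0], max=2
Drop 2: S rot3 at col 1 lands with bottom-row=2; cleared 0 line(s) (total 0); column heights now [0 5 4 2 0 0 0], max=5
Drop 3: L rot1 at col 0 lands with bottom-row=5; cleared 0 line(s) (total 0); column heights now [8 6 4 2 0 0 0], max=8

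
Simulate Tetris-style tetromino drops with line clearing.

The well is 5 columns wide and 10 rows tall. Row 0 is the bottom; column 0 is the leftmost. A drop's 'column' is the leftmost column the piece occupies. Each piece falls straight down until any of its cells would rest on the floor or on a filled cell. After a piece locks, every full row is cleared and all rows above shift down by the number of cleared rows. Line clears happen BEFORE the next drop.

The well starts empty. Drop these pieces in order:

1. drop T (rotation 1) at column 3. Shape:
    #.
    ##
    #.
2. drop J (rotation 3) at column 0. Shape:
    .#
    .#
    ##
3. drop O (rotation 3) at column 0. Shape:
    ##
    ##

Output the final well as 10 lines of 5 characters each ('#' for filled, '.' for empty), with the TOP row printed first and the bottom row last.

Answer: .....
.....
.....
.....
.....
##...
##...
.#.#.
.#.##
##.#.

Derivation:
Drop 1: T rot1 at col 3 lands with bottom-row=0; cleared 0 line(s) (total 0); column heights now [0 0 0 3 2], max=3
Drop 2: J rot3 at col 0 lands with bottom-row=0; cleared 0 line(s) (total 0); column heights now [1 3 0 3 2], max=3
Drop 3: O rot3 at col 0 lands with bottom-row=3; cleared 0 line(s) (total 0); column heights now [5 5 0 3 2], max=5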